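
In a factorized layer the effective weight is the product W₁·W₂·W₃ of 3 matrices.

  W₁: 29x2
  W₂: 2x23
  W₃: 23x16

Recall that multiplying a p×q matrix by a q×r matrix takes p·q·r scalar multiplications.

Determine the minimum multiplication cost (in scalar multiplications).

1664

Order (W₁·(W₂·W₃)): (W₂·W₃): 2×23 by 23×16 → 2×16, cost 2·23·16 = 736; (W₁·(W₂·W₃)): 29×2 by 2×16 → 29×16, cost 29·2·16 = 928; cumulative 1664. Total 1664.
Order ((W₁·W₂)·W₃): (W₁·W₂): 29×2 by 2×23 → 29×23, cost 29·2·23 = 1334; ((W₁·W₂)·W₃): 29×23 by 23×16 → 29×16, cost 29·23·16 = 10672; cumulative 12006. Total 12006.
Minimum: 1664.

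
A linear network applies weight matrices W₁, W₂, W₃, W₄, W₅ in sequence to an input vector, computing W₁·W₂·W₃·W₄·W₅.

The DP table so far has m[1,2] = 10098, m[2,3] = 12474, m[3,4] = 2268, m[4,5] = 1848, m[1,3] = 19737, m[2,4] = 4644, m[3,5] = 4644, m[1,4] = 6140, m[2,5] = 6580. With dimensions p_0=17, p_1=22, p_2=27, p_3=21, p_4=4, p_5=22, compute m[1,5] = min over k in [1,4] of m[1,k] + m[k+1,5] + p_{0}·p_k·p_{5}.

7636

m[1,5] = min over k∈[1,4] of m[1,k]+m[k+1,5]+p_{0}·p_k·p_{5}.
k=1: 0 + 6580 + 17·22·22 = 14808; k=2: 10098 + 4644 + 17·27·22 = 24840; k=3: 19737 + 1848 + 17·21·22 = 29439; k=4: 6140 + 0 + 17·4·22 = 7636.
Minimum: 7636 at k=4.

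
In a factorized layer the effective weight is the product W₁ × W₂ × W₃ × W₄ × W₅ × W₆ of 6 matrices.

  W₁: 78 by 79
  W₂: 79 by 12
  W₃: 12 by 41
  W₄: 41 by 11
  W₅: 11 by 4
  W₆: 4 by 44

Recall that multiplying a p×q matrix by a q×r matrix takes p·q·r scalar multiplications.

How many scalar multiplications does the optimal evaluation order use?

45940

Adjacent pairs: W₁W₂ = 78·79·12 = 73944; W₂W₃ = 79·12·41 = 38868; W₃W₄ = 12·41·11 = 5412; W₄W₅ = 41·11·4 = 1804; W₅W₆ = 11·4·44 = 1936.
Length 3: W₁..W₃: k=1: 0+38868+78·79·41=291510; k=2: 73944+0+78·12·41=112320 → min 112320 | W₂..W₄: k=2: 0+5412+79·12·11=15840; k=3: 38868+0+79·41·11=74497 → min 15840 | W₃..W₅: k=3: 0+1804+12·41·4=3772; k=4: 5412+0+12·11·4=5940 → min 3772 | W₄..W₆: k=4: 0+1936+41·11·44=21780; k=5: 1804+0+41·4·44=9020 → min 9020.
Length 4: W₁..W₄: k=1: 0+15840+78·79·11=83622; k=2: 73944+5412+78·12·11=89652; k=3: 112320+0+78·41·11=147498 → min 83622 | W₂..W₅: k=2: 0+3772+79·12·4=7564; k=3: 38868+1804+79·41·4=53628; k=4: 15840+0+79·11·4=19316 → min 7564 | W₃..W₆: k=3: 0+9020+12·41·44=30668; k=4: 5412+1936+12·11·44=13156; k=5: 3772+0+12·4·44=5884 → min 5884.
Length 5: W₁..W₅: k=1: 0+7564+78·79·4=32212; k=2: 73944+3772+78·12·4=81460; k=3: 112320+1804+78·41·4=126916; k=4: 83622+0+78·11·4=87054 → min 32212 | W₂..W₆: k=2: 0+5884+79·12·44=47596; k=3: 38868+9020+79·41·44=190404; k=4: 15840+1936+79·11·44=56012; k=5: 7564+0+79·4·44=21468 → min 21468.
Length 6: W₁..W₆: k=1: 0+21468+78·79·44=292596; k=2: 73944+5884+78·12·44=121012; k=3: 112320+9020+78·41·44=262052; k=4: 83622+1936+78·11·44=123310; k=5: 32212+0+78·4·44=45940 → min 45940.
Optimal order: ((W₁ × (W₂ × (W₃ × (W₄ × W₅)))) × W₆) with cost 45940.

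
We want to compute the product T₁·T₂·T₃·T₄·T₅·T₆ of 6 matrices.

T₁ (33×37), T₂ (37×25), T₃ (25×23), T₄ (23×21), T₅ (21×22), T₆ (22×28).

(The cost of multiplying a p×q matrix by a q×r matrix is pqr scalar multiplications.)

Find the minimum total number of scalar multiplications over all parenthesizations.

Adjacent pairs: T₁T₂ = 33·37·25 = 30525; T₂T₃ = 37·25·23 = 21275; T₃T₄ = 25·23·21 = 12075; T₄T₅ = 23·21·22 = 10626; T₅T₆ = 21·22·28 = 12936.
Length 3: T₁..T₃: k=1: 0+21275+33·37·23=49358; k=2: 30525+0+33·25·23=49500 → min 49358 | T₂..T₄: k=2: 0+12075+37·25·21=31500; k=3: 21275+0+37·23·21=39146 → min 31500 | T₃..T₅: k=3: 0+10626+25·23·22=23276; k=4: 12075+0+25·21·22=23625 → min 23276 | T₄..T₆: k=4: 0+12936+23·21·28=26460; k=5: 10626+0+23·22·28=24794 → min 24794.
Length 4: T₁..T₄: k=1: 0+31500+33·37·21=57141; k=2: 30525+12075+33·25·21=59925; k=3: 49358+0+33·23·21=65297 → min 57141 | T₂..T₅: k=2: 0+23276+37·25·22=43626; k=3: 21275+10626+37·23·22=50623; k=4: 31500+0+37·21·22=48594 → min 43626 | T₃..T₆: k=3: 0+24794+25·23·28=40894; k=4: 12075+12936+25·21·28=39711; k=5: 23276+0+25·22·28=38676 → min 38676.
Length 5: T₁..T₅: k=1: 0+43626+33·37·22=70488; k=2: 30525+23276+33·25·22=71951; k=3: 49358+10626+33·23·22=76682; k=4: 57141+0+33·21·22=72387 → min 70488 | T₂..T₆: k=2: 0+38676+37·25·28=64576; k=3: 21275+24794+37·23·28=69897; k=4: 31500+12936+37·21·28=66192; k=5: 43626+0+37·22·28=66418 → min 64576.
Length 6: T₁..T₆: k=1: 0+64576+33·37·28=98764; k=2: 30525+38676+33·25·28=92301; k=3: 49358+24794+33·23·28=95404; k=4: 57141+12936+33·21·28=89481; k=5: 70488+0+33·22·28=90816 → min 89481.
Optimal order: ((T₁·(T₂·(T₃·T₄)))·(T₅·T₆)) with cost 89481.

89481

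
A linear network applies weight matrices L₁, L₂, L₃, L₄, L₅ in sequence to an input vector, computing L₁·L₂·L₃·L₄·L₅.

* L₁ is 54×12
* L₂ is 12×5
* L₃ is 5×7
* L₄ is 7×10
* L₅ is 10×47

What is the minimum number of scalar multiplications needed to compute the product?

18630

Adjacent pairs: L₁L₂ = 54·12·5 = 3240; L₂L₃ = 12·5·7 = 420; L₃L₄ = 5·7·10 = 350; L₄L₅ = 7·10·47 = 3290.
Length 3: L₁..L₃: k=1: 0+420+54·12·7=4956; k=2: 3240+0+54·5·7=5130 → min 4956 | L₂..L₄: k=2: 0+350+12·5·10=950; k=3: 420+0+12·7·10=1260 → min 950 | L₃..L₅: k=3: 0+3290+5·7·47=4935; k=4: 350+0+5·10·47=2700 → min 2700.
Length 4: L₁..L₄: k=1: 0+950+54·12·10=7430; k=2: 3240+350+54·5·10=6290; k=3: 4956+0+54·7·10=8736 → min 6290 | L₂..L₅: k=2: 0+2700+12·5·47=5520; k=3: 420+3290+12·7·47=7658; k=4: 950+0+12·10·47=6590 → min 5520.
Length 5: L₁..L₅: k=1: 0+5520+54·12·47=35976; k=2: 3240+2700+54·5·47=18630; k=3: 4956+3290+54·7·47=26012; k=4: 6290+0+54·10·47=31670 → min 18630.
Optimal order: ((L₁·L₂)·((L₃·L₄)·L₅)) with cost 18630.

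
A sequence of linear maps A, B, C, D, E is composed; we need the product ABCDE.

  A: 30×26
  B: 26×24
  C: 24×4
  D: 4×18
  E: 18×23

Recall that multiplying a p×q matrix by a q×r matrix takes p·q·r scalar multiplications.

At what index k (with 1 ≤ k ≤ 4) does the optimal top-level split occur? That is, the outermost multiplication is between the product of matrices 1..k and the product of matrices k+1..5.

3

Adjacent pairs: AB = 30·26·24 = 18720; BC = 26·24·4 = 2496; CD = 24·4·18 = 1728; DE = 4·18·23 = 1656.
Length 3: A..C: k=1: 0+2496+30·26·4=5616; k=2: 18720+0+30·24·4=21600 → min 5616 | B..D: k=2: 0+1728+26·24·18=12960; k=3: 2496+0+26·4·18=4368 → min 4368 | C..E: k=3: 0+1656+24·4·23=3864; k=4: 1728+0+24·18·23=11664 → min 3864.
Length 4: A..D: k=1: 0+4368+30·26·18=18408; k=2: 18720+1728+30·24·18=33408; k=3: 5616+0+30·4·18=7776 → min 7776 | B..E: k=2: 0+3864+26·24·23=18216; k=3: 2496+1656+26·4·23=6544; k=4: 4368+0+26·18·23=15132 → min 6544.
Top-level splits: k=1: (A..A)·(B..E) → 0+6544+30·26·23 = 24484; k=2: (A..B)·(C..E) → 18720+3864+30·24·23 = 39144; k=3: (A..C)·(D..E) → 5616+1656+30·4·23 = 10032; k=4: (A..D)·(E..E) → 7776+0+30·18·23 = 20196.
Best split is after C, i.e. k = 3.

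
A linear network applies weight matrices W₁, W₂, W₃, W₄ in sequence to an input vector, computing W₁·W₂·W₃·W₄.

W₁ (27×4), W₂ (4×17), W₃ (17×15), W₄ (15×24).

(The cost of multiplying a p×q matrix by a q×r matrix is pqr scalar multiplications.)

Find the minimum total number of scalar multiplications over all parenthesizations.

Adjacent pairs: W₁W₂ = 27·4·17 = 1836; W₂W₃ = 4·17·15 = 1020; W₃W₄ = 17·15·24 = 6120.
Length 3: W₁..W₃: k=1: 0+1020+27·4·15=2640; k=2: 1836+0+27·17·15=8721 → min 2640 | W₂..W₄: k=2: 0+6120+4·17·24=7752; k=3: 1020+0+4·15·24=2460 → min 2460.
Length 4: W₁..W₄: k=1: 0+2460+27·4·24=5052; k=2: 1836+6120+27·17·24=18972; k=3: 2640+0+27·15·24=12360 → min 5052.
Optimal order: (W₁·((W₂·W₃)·W₄)) with cost 5052.

5052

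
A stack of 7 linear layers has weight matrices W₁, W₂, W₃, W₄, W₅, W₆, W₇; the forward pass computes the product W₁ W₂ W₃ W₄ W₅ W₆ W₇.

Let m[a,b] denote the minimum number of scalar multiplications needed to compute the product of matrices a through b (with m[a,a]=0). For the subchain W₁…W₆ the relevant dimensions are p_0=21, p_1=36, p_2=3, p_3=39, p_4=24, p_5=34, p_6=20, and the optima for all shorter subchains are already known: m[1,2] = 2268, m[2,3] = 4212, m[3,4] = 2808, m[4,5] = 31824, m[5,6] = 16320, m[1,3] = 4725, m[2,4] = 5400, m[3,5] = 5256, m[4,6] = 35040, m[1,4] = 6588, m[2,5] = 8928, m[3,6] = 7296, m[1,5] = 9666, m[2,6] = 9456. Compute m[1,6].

m[1,6] = min over k∈[1,5] of m[1,k]+m[k+1,6]+p_{0}·p_k·p_{6}.
k=1: 0 + 9456 + 21·36·20 = 24576; k=2: 2268 + 7296 + 21·3·20 = 10824; k=3: 4725 + 35040 + 21·39·20 = 56145; k=4: 6588 + 16320 + 21·24·20 = 32988; k=5: 9666 + 0 + 21·34·20 = 23946.
Minimum: 10824 at k=2.

10824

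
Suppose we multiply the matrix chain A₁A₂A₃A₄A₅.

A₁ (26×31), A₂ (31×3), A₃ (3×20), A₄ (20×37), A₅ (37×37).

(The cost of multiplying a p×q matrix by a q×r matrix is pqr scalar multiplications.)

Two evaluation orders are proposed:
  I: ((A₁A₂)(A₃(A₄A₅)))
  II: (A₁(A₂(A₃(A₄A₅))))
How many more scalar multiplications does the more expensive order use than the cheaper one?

Order I = ((A₁A₂)(A₃(A₄A₅))): (A₁A₂): 26×31 by 31×3 → 26×3, cost 26·31·3 = 2418; (A₄A₅): 20×37 by 37×37 → 20×37, cost 20·37·37 = 27380; (A₃(A₄A₅)): 3×20 by 20×37 → 3×37, cost 3·20·37 = 2220; cumulative 29600; ((A₁A₂)(A₃(A₄A₅))): 26×3 by 3×37 → 26×37, cost 26·3·37 = 2886; cumulative 34904. Total 34904.
Order II = (A₁(A₂(A₃(A₄A₅)))): (A₄A₅): 20×37 by 37×37 → 20×37, cost 20·37·37 = 27380; (A₃(A₄A₅)): 3×20 by 20×37 → 3×37, cost 3·20·37 = 2220; cumulative 29600; (A₂(A₃(A₄A₅))): 31×3 by 3×37 → 31×37, cost 31·3·37 = 3441; cumulative 33041; (A₁(A₂(A₃(A₄A₅)))): 26×31 by 31×37 → 26×37, cost 26·31·37 = 29822; cumulative 62863. Total 62863.
Difference: |34904 − 62863| = 27959.

27959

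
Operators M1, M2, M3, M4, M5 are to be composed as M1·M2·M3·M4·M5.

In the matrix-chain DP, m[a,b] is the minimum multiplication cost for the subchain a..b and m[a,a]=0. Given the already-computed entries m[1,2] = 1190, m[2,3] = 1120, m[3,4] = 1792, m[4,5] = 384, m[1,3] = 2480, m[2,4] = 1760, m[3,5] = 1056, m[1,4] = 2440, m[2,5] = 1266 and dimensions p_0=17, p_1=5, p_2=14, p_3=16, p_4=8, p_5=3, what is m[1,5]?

m[1,5] = min over k∈[1,4] of m[1,k]+m[k+1,5]+p_{0}·p_k·p_{5}.
k=1: 0 + 1266 + 17·5·3 = 1521; k=2: 1190 + 1056 + 17·14·3 = 2960; k=3: 2480 + 384 + 17·16·3 = 3680; k=4: 2440 + 0 + 17·8·3 = 2848.
Minimum: 1521 at k=1.

1521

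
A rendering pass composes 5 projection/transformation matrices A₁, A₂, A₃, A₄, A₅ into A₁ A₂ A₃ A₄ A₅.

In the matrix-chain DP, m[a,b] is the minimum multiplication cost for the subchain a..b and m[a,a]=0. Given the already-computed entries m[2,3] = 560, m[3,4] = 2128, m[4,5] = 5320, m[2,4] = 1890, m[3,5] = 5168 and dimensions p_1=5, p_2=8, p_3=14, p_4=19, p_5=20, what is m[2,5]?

3790

m[2,5] = min over k∈[2,4] of m[2,k]+m[k+1,5]+p_{1}·p_k·p_{5}.
k=2: 0 + 5168 + 5·8·20 = 5968; k=3: 560 + 5320 + 5·14·20 = 7280; k=4: 1890 + 0 + 5·19·20 = 3790.
Minimum: 3790 at k=4.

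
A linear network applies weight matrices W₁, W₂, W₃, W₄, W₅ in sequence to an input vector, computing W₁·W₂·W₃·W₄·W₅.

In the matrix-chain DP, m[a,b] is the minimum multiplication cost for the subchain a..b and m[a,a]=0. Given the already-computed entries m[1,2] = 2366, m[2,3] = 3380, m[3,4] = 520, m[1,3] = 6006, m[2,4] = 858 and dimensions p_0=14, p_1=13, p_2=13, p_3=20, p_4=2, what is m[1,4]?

1222

m[1,4] = min over k∈[1,3] of m[1,k]+m[k+1,4]+p_{0}·p_k·p_{4}.
k=1: 0 + 858 + 14·13·2 = 1222; k=2: 2366 + 520 + 14·13·2 = 3250; k=3: 6006 + 0 + 14·20·2 = 6566.
Minimum: 1222 at k=1.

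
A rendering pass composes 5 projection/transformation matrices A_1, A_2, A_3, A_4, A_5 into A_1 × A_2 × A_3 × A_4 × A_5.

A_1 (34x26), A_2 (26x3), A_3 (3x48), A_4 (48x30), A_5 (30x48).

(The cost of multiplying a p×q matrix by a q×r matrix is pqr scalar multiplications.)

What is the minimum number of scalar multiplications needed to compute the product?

16188

Adjacent pairs: A_1A_2 = 34·26·3 = 2652; A_2A_3 = 26·3·48 = 3744; A_3A_4 = 3·48·30 = 4320; A_4A_5 = 48·30·48 = 69120.
Length 3: A_1..A_3: k=1: 0+3744+34·26·48=46176; k=2: 2652+0+34·3·48=7548 → min 7548 | A_2..A_4: k=2: 0+4320+26·3·30=6660; k=3: 3744+0+26·48·30=41184 → min 6660 | A_3..A_5: k=3: 0+69120+3·48·48=76032; k=4: 4320+0+3·30·48=8640 → min 8640.
Length 4: A_1..A_4: k=1: 0+6660+34·26·30=33180; k=2: 2652+4320+34·3·30=10032; k=3: 7548+0+34·48·30=56508 → min 10032 | A_2..A_5: k=2: 0+8640+26·3·48=12384; k=3: 3744+69120+26·48·48=132768; k=4: 6660+0+26·30·48=44100 → min 12384.
Length 5: A_1..A_5: k=1: 0+12384+34·26·48=54816; k=2: 2652+8640+34·3·48=16188; k=3: 7548+69120+34·48·48=155004; k=4: 10032+0+34·30·48=58992 → min 16188.
Optimal order: ((A_1 × A_2) × ((A_3 × A_4) × A_5)) with cost 16188.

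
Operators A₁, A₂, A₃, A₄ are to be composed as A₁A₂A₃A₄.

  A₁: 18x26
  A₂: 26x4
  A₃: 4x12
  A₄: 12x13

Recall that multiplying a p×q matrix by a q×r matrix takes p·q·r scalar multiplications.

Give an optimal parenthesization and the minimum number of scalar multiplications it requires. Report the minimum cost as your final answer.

3432

Adjacent pairs: A₁A₂ = 18·26·4 = 1872; A₂A₃ = 26·4·12 = 1248; A₃A₄ = 4·12·13 = 624.
Length 3: A₁..A₃: k=1: 0+1248+18·26·12=6864; k=2: 1872+0+18·4·12=2736 → min 2736 | A₂..A₄: k=2: 0+624+26·4·13=1976; k=3: 1248+0+26·12·13=5304 → min 1976.
Length 4: A₁..A₄: k=1: 0+1976+18·26·13=8060; k=2: 1872+624+18·4·13=3432; k=3: 2736+0+18·12·13=5544 → min 3432.
Optimal parenthesization: ((A₁A₂)(A₃A₄)) with cost 3432.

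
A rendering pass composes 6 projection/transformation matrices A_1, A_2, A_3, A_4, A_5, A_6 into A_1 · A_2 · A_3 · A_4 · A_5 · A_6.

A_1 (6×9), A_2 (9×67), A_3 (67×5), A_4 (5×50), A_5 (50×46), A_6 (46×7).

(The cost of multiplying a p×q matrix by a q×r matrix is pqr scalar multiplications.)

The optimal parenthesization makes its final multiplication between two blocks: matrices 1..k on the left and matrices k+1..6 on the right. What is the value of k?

3

Adjacent pairs: A_1A_2 = 6·9·67 = 3618; A_2A_3 = 9·67·5 = 3015; A_3A_4 = 67·5·50 = 16750; A_4A_5 = 5·50·46 = 11500; A_5A_6 = 50·46·7 = 16100.
Length 3: A_1..A_3: k=1: 0+3015+6·9·5=3285; k=2: 3618+0+6·67·5=5628 → min 3285 | A_2..A_4: k=2: 0+16750+9·67·50=46900; k=3: 3015+0+9·5·50=5265 → min 5265 | A_3..A_5: k=3: 0+11500+67·5·46=26910; k=4: 16750+0+67·50·46=170850 → min 26910 | A_4..A_6: k=4: 0+16100+5·50·7=17850; k=5: 11500+0+5·46·7=13110 → min 13110.
Length 4: A_1..A_4: k=1: 0+5265+6·9·50=7965; k=2: 3618+16750+6·67·50=40468; k=3: 3285+0+6·5·50=4785 → min 4785 | A_2..A_5: k=2: 0+26910+9·67·46=54648; k=3: 3015+11500+9·5·46=16585; k=4: 5265+0+9·50·46=25965 → min 16585 | A_3..A_6: k=3: 0+13110+67·5·7=15455; k=4: 16750+16100+67·50·7=56300; k=5: 26910+0+67·46·7=48484 → min 15455.
Length 5: A_1..A_5: k=1: 0+16585+6·9·46=19069; k=2: 3618+26910+6·67·46=49020; k=3: 3285+11500+6·5·46=16165; k=4: 4785+0+6·50·46=18585 → min 16165 | A_2..A_6: k=2: 0+15455+9·67·7=19676; k=3: 3015+13110+9·5·7=16440; k=4: 5265+16100+9·50·7=24515; k=5: 16585+0+9·46·7=19483 → min 16440.
Top-level splits: k=1: (A_1..A_1)·(A_2..A_6) → 0+16440+6·9·7 = 16818; k=2: (A_1..A_2)·(A_3..A_6) → 3618+15455+6·67·7 = 21887; k=3: (A_1..A_3)·(A_4..A_6) → 3285+13110+6·5·7 = 16605; k=4: (A_1..A_4)·(A_5..A_6) → 4785+16100+6·50·7 = 22985; k=5: (A_1..A_5)·(A_6..A_6) → 16165+0+6·46·7 = 18097.
Best split is after A_3, i.e. k = 3.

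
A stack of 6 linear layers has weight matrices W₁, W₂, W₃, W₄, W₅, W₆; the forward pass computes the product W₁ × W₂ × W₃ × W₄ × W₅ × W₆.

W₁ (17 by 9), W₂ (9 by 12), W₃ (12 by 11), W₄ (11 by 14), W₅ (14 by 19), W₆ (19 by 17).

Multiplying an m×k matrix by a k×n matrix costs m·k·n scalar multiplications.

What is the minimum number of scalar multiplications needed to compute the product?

10476

Adjacent pairs: W₁W₂ = 17·9·12 = 1836; W₂W₃ = 9·12·11 = 1188; W₃W₄ = 12·11·14 = 1848; W₄W₅ = 11·14·19 = 2926; W₅W₆ = 14·19·17 = 4522.
Length 3: W₁..W₃: k=1: 0+1188+17·9·11=2871; k=2: 1836+0+17·12·11=4080 → min 2871 | W₂..W₄: k=2: 0+1848+9·12·14=3360; k=3: 1188+0+9·11·14=2574 → min 2574 | W₃..W₅: k=3: 0+2926+12·11·19=5434; k=4: 1848+0+12·14·19=5040 → min 5040 | W₄..W₆: k=4: 0+4522+11·14·17=7140; k=5: 2926+0+11·19·17=6479 → min 6479.
Length 4: W₁..W₄: k=1: 0+2574+17·9·14=4716; k=2: 1836+1848+17·12·14=6540; k=3: 2871+0+17·11·14=5489 → min 4716 | W₂..W₅: k=2: 0+5040+9·12·19=7092; k=3: 1188+2926+9·11·19=5995; k=4: 2574+0+9·14·19=4968 → min 4968 | W₃..W₆: k=3: 0+6479+12·11·17=8723; k=4: 1848+4522+12·14·17=9226; k=5: 5040+0+12·19·17=8916 → min 8723.
Length 5: W₁..W₅: k=1: 0+4968+17·9·19=7875; k=2: 1836+5040+17·12·19=10752; k=3: 2871+2926+17·11·19=9350; k=4: 4716+0+17·14·19=9238 → min 7875 | W₂..W₆: k=2: 0+8723+9·12·17=10559; k=3: 1188+6479+9·11·17=9350; k=4: 2574+4522+9·14·17=9238; k=5: 4968+0+9·19·17=7875 → min 7875.
Length 6: W₁..W₆: k=1: 0+7875+17·9·17=10476; k=2: 1836+8723+17·12·17=14027; k=3: 2871+6479+17·11·17=12529; k=4: 4716+4522+17·14·17=13284; k=5: 7875+0+17·19·17=13366 → min 10476.
Optimal order: (W₁ × ((((W₂ × W₃) × W₄) × W₅) × W₆)) with cost 10476.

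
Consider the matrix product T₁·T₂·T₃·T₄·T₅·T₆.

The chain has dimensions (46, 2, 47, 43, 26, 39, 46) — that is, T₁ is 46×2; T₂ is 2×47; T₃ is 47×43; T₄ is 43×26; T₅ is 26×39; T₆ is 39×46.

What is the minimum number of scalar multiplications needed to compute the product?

Adjacent pairs: T₁T₂ = 46·2·47 = 4324; T₂T₃ = 2·47·43 = 4042; T₃T₄ = 47·43·26 = 52546; T₄T₅ = 43·26·39 = 43602; T₅T₆ = 26·39·46 = 46644.
Length 3: T₁..T₃: k=1: 0+4042+46·2·43=7998; k=2: 4324+0+46·47·43=97290 → min 7998 | T₂..T₄: k=2: 0+52546+2·47·26=54990; k=3: 4042+0+2·43·26=6278 → min 6278 | T₃..T₅: k=3: 0+43602+47·43·39=122421; k=4: 52546+0+47·26·39=100204 → min 100204 | T₄..T₆: k=4: 0+46644+43·26·46=98072; k=5: 43602+0+43·39·46=120744 → min 98072.
Length 4: T₁..T₄: k=1: 0+6278+46·2·26=8670; k=2: 4324+52546+46·47·26=113082; k=3: 7998+0+46·43·26=59426 → min 8670 | T₂..T₅: k=2: 0+100204+2·47·39=103870; k=3: 4042+43602+2·43·39=50998; k=4: 6278+0+2·26·39=8306 → min 8306 | T₃..T₆: k=3: 0+98072+47·43·46=191038; k=4: 52546+46644+47·26·46=155402; k=5: 100204+0+47·39·46=184522 → min 155402.
Length 5: T₁..T₅: k=1: 0+8306+46·2·39=11894; k=2: 4324+100204+46·47·39=188846; k=3: 7998+43602+46·43·39=128742; k=4: 8670+0+46·26·39=55314 → min 11894 | T₂..T₆: k=2: 0+155402+2·47·46=159726; k=3: 4042+98072+2·43·46=106070; k=4: 6278+46644+2·26·46=55314; k=5: 8306+0+2·39·46=11894 → min 11894.
Length 6: T₁..T₆: k=1: 0+11894+46·2·46=16126; k=2: 4324+155402+46·47·46=259178; k=3: 7998+98072+46·43·46=197058; k=4: 8670+46644+46·26·46=110330; k=5: 11894+0+46·39·46=94418 → min 16126.
Optimal order: (T₁·((((T₂·T₃)·T₄)·T₅)·T₆)) with cost 16126.

16126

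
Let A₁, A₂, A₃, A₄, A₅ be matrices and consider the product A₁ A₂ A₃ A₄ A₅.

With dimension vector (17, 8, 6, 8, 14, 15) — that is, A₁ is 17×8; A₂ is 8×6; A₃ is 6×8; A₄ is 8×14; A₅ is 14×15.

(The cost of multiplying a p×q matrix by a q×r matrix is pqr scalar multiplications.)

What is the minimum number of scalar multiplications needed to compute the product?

4278

Adjacent pairs: A₁A₂ = 17·8·6 = 816; A₂A₃ = 8·6·8 = 384; A₃A₄ = 6·8·14 = 672; A₄A₅ = 8·14·15 = 1680.
Length 3: A₁..A₃: k=1: 0+384+17·8·8=1472; k=2: 816+0+17·6·8=1632 → min 1472 | A₂..A₄: k=2: 0+672+8·6·14=1344; k=3: 384+0+8·8·14=1280 → min 1280 | A₃..A₅: k=3: 0+1680+6·8·15=2400; k=4: 672+0+6·14·15=1932 → min 1932.
Length 4: A₁..A₄: k=1: 0+1280+17·8·14=3184; k=2: 816+672+17·6·14=2916; k=3: 1472+0+17·8·14=3376 → min 2916 | A₂..A₅: k=2: 0+1932+8·6·15=2652; k=3: 384+1680+8·8·15=3024; k=4: 1280+0+8·14·15=2960 → min 2652.
Length 5: A₁..A₅: k=1: 0+2652+17·8·15=4692; k=2: 816+1932+17·6·15=4278; k=3: 1472+1680+17·8·15=5192; k=4: 2916+0+17·14·15=6486 → min 4278.
Optimal order: ((A₁ A₂) ((A₃ A₄) A₅)) with cost 4278.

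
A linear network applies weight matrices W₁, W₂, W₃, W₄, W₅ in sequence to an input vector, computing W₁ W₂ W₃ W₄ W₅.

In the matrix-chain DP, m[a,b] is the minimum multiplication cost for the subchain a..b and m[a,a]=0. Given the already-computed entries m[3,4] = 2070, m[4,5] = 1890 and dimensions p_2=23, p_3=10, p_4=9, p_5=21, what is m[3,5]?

m[3,5] = min over k∈[3,4] of m[3,k]+m[k+1,5]+p_{2}·p_k·p_{5}.
k=3: 0 + 1890 + 23·10·21 = 6720; k=4: 2070 + 0 + 23·9·21 = 6417.
Minimum: 6417 at k=4.

6417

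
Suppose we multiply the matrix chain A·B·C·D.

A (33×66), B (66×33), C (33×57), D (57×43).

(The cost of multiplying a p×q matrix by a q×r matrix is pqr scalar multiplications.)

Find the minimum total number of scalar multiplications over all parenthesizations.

Adjacent pairs: AB = 33·66·33 = 71874; BC = 66·33·57 = 124146; CD = 33·57·43 = 80883.
Length 3: A..C: k=1: 0+124146+33·66·57=248292; k=2: 71874+0+33·33·57=133947 → min 133947 | B..D: k=2: 0+80883+66·33·43=174537; k=3: 124146+0+66·57·43=285912 → min 174537.
Length 4: A..D: k=1: 0+174537+33·66·43=268191; k=2: 71874+80883+33·33·43=199584; k=3: 133947+0+33·57·43=214830 → min 199584.
Optimal order: ((A·B)·(C·D)) with cost 199584.

199584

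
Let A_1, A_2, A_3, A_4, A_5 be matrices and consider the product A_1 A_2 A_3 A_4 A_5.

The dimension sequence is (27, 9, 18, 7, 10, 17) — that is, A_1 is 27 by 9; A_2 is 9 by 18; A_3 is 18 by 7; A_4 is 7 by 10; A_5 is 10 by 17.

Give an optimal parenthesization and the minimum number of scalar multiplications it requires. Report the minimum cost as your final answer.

Adjacent pairs: A_1A_2 = 27·9·18 = 4374; A_2A_3 = 9·18·7 = 1134; A_3A_4 = 18·7·10 = 1260; A_4A_5 = 7·10·17 = 1190.
Length 3: A_1..A_3: k=1: 0+1134+27·9·7=2835; k=2: 4374+0+27·18·7=7776 → min 2835 | A_2..A_4: k=2: 0+1260+9·18·10=2880; k=3: 1134+0+9·7·10=1764 → min 1764 | A_3..A_5: k=3: 0+1190+18·7·17=3332; k=4: 1260+0+18·10·17=4320 → min 3332.
Length 4: A_1..A_4: k=1: 0+1764+27·9·10=4194; k=2: 4374+1260+27·18·10=10494; k=3: 2835+0+27·7·10=4725 → min 4194 | A_2..A_5: k=2: 0+3332+9·18·17=6086; k=3: 1134+1190+9·7·17=3395; k=4: 1764+0+9·10·17=3294 → min 3294.
Length 5: A_1..A_5: k=1: 0+3294+27·9·17=7425; k=2: 4374+3332+27·18·17=15968; k=3: 2835+1190+27·7·17=7238; k=4: 4194+0+27·10·17=8784 → min 7238.
Optimal parenthesization: ((A_1 (A_2 A_3)) (A_4 A_5)) with cost 7238.

7238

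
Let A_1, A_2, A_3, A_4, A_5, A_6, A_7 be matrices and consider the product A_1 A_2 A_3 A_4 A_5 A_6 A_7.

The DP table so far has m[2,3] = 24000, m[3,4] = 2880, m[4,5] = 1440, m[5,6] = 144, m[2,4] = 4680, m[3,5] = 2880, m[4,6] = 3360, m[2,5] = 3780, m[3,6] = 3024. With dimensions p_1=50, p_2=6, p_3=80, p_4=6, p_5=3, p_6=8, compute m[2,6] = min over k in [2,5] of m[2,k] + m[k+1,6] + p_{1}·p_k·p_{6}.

4980

m[2,6] = min over k∈[2,5] of m[2,k]+m[k+1,6]+p_{1}·p_k·p_{6}.
k=2: 0 + 3024 + 50·6·8 = 5424; k=3: 24000 + 3360 + 50·80·8 = 59360; k=4: 4680 + 144 + 50·6·8 = 7224; k=5: 3780 + 0 + 50·3·8 = 4980.
Minimum: 4980 at k=5.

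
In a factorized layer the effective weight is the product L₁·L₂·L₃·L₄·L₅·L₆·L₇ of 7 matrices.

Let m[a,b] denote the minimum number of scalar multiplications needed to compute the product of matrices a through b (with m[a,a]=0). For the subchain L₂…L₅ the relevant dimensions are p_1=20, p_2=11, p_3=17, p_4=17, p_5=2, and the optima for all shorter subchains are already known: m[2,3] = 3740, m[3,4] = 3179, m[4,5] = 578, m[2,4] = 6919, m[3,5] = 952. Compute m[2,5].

m[2,5] = min over k∈[2,4] of m[2,k]+m[k+1,5]+p_{1}·p_k·p_{5}.
k=2: 0 + 952 + 20·11·2 = 1392; k=3: 3740 + 578 + 20·17·2 = 4998; k=4: 6919 + 0 + 20·17·2 = 7599.
Minimum: 1392 at k=2.

1392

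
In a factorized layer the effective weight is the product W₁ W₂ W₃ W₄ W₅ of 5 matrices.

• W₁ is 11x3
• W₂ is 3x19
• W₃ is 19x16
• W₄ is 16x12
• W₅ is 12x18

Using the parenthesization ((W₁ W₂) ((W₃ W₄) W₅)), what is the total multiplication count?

12141

(W₁ W₂): 11×3 by 3×19 → 11×19, cost 11·3·19 = 627
(W₃ W₄): 19×16 by 16×12 → 19×12, cost 19·16·12 = 3648
((W₃ W₄) W₅): 19×12 by 12×18 → 19×18, cost 19·12·18 = 4104; cumulative 7752
((W₁ W₂) ((W₃ W₄) W₅)): 11×19 by 19×18 → 11×18, cost 11·19·18 = 3762; cumulative 12141
Total: 12141 scalar multiplications.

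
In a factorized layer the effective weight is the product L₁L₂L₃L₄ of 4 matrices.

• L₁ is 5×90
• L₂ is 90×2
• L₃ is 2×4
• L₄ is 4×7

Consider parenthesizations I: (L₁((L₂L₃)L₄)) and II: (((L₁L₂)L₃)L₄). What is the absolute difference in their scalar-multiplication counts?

5310

Order I = (L₁((L₂L₃)L₄)): (L₂L₃): 90×2 by 2×4 → 90×4, cost 90·2·4 = 720; ((L₂L₃)L₄): 90×4 by 4×7 → 90×7, cost 90·4·7 = 2520; cumulative 3240; (L₁((L₂L₃)L₄)): 5×90 by 90×7 → 5×7, cost 5·90·7 = 3150; cumulative 6390. Total 6390.
Order II = (((L₁L₂)L₃)L₄): (L₁L₂): 5×90 by 90×2 → 5×2, cost 5·90·2 = 900; ((L₁L₂)L₃): 5×2 by 2×4 → 5×4, cost 5·2·4 = 40; cumulative 940; (((L₁L₂)L₃)L₄): 5×4 by 4×7 → 5×7, cost 5·4·7 = 140; cumulative 1080. Total 1080.
Difference: |6390 − 1080| = 5310.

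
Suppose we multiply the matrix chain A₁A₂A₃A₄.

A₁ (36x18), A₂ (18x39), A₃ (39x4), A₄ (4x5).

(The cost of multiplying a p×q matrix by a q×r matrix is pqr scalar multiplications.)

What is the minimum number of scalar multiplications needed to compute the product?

Adjacent pairs: A₁A₂ = 36·18·39 = 25272; A₂A₃ = 18·39·4 = 2808; A₃A₄ = 39·4·5 = 780.
Length 3: A₁..A₃: k=1: 0+2808+36·18·4=5400; k=2: 25272+0+36·39·4=30888 → min 5400 | A₂..A₄: k=2: 0+780+18·39·5=4290; k=3: 2808+0+18·4·5=3168 → min 3168.
Length 4: A₁..A₄: k=1: 0+3168+36·18·5=6408; k=2: 25272+780+36·39·5=33072; k=3: 5400+0+36·4·5=6120 → min 6120.
Optimal order: ((A₁(A₂A₃))A₄) with cost 6120.

6120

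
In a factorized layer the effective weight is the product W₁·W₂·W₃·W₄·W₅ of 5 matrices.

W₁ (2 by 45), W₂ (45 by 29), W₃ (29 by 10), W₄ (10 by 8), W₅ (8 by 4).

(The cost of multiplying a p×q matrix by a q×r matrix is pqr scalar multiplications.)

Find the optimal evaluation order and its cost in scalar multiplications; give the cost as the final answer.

Adjacent pairs: W₁W₂ = 2·45·29 = 2610; W₂W₃ = 45·29·10 = 13050; W₃W₄ = 29·10·8 = 2320; W₄W₅ = 10·8·4 = 320.
Length 3: W₁..W₃: k=1: 0+13050+2·45·10=13950; k=2: 2610+0+2·29·10=3190 → min 3190 | W₂..W₄: k=2: 0+2320+45·29·8=12760; k=3: 13050+0+45·10·8=16650 → min 12760 | W₃..W₅: k=3: 0+320+29·10·4=1480; k=4: 2320+0+29·8·4=3248 → min 1480.
Length 4: W₁..W₄: k=1: 0+12760+2·45·8=13480; k=2: 2610+2320+2·29·8=5394; k=3: 3190+0+2·10·8=3350 → min 3350 | W₂..W₅: k=2: 0+1480+45·29·4=6700; k=3: 13050+320+45·10·4=15170; k=4: 12760+0+45·8·4=14200 → min 6700.
Length 5: W₁..W₅: k=1: 0+6700+2·45·4=7060; k=2: 2610+1480+2·29·4=4322; k=3: 3190+320+2·10·4=3590; k=4: 3350+0+2·8·4=3414 → min 3414.
Optimal parenthesization: ((((W₁·W₂)·W₃)·W₄)·W₅) with cost 3414.

3414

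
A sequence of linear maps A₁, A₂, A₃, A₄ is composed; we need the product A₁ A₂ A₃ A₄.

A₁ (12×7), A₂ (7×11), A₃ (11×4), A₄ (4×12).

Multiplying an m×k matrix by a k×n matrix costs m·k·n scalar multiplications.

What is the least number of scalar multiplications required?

Adjacent pairs: A₁A₂ = 12·7·11 = 924; A₂A₃ = 7·11·4 = 308; A₃A₄ = 11·4·12 = 528.
Length 3: A₁..A₃: k=1: 0+308+12·7·4=644; k=2: 924+0+12·11·4=1452 → min 644 | A₂..A₄: k=2: 0+528+7·11·12=1452; k=3: 308+0+7·4·12=644 → min 644.
Length 4: A₁..A₄: k=1: 0+644+12·7·12=1652; k=2: 924+528+12·11·12=3036; k=3: 644+0+12·4·12=1220 → min 1220.
Optimal order: ((A₁ (A₂ A₃)) A₄) with cost 1220.

1220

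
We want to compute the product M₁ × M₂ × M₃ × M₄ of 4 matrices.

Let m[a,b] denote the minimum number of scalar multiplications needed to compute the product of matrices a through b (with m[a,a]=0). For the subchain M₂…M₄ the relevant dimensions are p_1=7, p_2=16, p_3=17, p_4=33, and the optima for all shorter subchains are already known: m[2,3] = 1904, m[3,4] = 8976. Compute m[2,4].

m[2,4] = min over k∈[2,3] of m[2,k]+m[k+1,4]+p_{1}·p_k·p_{4}.
k=2: 0 + 8976 + 7·16·33 = 12672; k=3: 1904 + 0 + 7·17·33 = 5831.
Minimum: 5831 at k=3.

5831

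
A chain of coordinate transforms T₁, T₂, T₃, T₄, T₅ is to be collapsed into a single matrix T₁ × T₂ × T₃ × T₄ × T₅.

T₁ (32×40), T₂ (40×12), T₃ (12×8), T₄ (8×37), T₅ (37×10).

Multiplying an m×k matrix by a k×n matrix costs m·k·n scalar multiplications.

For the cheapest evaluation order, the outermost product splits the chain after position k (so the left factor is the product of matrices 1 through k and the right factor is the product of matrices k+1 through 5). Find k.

3

Adjacent pairs: T₁T₂ = 32·40·12 = 15360; T₂T₃ = 40·12·8 = 3840; T₃T₄ = 12·8·37 = 3552; T₄T₅ = 8·37·10 = 2960.
Length 3: T₁..T₃: k=1: 0+3840+32·40·8=14080; k=2: 15360+0+32·12·8=18432 → min 14080 | T₂..T₄: k=2: 0+3552+40·12·37=21312; k=3: 3840+0+40·8·37=15680 → min 15680 | T₃..T₅: k=3: 0+2960+12·8·10=3920; k=4: 3552+0+12·37·10=7992 → min 3920.
Length 4: T₁..T₄: k=1: 0+15680+32·40·37=63040; k=2: 15360+3552+32·12·37=33120; k=3: 14080+0+32·8·37=23552 → min 23552 | T₂..T₅: k=2: 0+3920+40·12·10=8720; k=3: 3840+2960+40·8·10=10000; k=4: 15680+0+40·37·10=30480 → min 8720.
Top-level splits: k=1: (T₁..T₁)·(T₂..T₅) → 0+8720+32·40·10 = 21520; k=2: (T₁..T₂)·(T₃..T₅) → 15360+3920+32·12·10 = 23120; k=3: (T₁..T₃)·(T₄..T₅) → 14080+2960+32·8·10 = 19600; k=4: (T₁..T₄)·(T₅..T₅) → 23552+0+32·37·10 = 35392.
Best split is after T₃, i.e. k = 3.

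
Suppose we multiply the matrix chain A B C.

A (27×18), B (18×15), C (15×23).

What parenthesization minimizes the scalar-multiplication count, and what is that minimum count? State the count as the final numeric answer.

16605

(A (B C)): cost 17388.
((A B) C): cost 16605.
Optimal: ((A B) C) with cost 16605.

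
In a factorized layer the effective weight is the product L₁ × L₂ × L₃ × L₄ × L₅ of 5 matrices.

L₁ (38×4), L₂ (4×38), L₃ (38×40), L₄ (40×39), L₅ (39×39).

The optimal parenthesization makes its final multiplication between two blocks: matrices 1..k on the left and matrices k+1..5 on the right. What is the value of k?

1

Adjacent pairs: L₁L₂ = 38·4·38 = 5776; L₂L₃ = 4·38·40 = 6080; L₃L₄ = 38·40·39 = 59280; L₄L₅ = 40·39·39 = 60840.
Length 3: L₁..L₃: k=1: 0+6080+38·4·40=12160; k=2: 5776+0+38·38·40=63536 → min 12160 | L₂..L₄: k=2: 0+59280+4·38·39=65208; k=3: 6080+0+4·40·39=12320 → min 12320 | L₃..L₅: k=3: 0+60840+38·40·39=120120; k=4: 59280+0+38·39·39=117078 → min 117078.
Length 4: L₁..L₄: k=1: 0+12320+38·4·39=18248; k=2: 5776+59280+38·38·39=121372; k=3: 12160+0+38·40·39=71440 → min 18248 | L₂..L₅: k=2: 0+117078+4·38·39=123006; k=3: 6080+60840+4·40·39=73160; k=4: 12320+0+4·39·39=18404 → min 18404.
Top-level splits: k=1: (L₁..L₁)·(L₂..L₅) → 0+18404+38·4·39 = 24332; k=2: (L₁..L₂)·(L₃..L₅) → 5776+117078+38·38·39 = 179170; k=3: (L₁..L₃)·(L₄..L₅) → 12160+60840+38·40·39 = 132280; k=4: (L₁..L₄)·(L₅..L₅) → 18248+0+38·39·39 = 76046.
Best split is after L₁, i.e. k = 1.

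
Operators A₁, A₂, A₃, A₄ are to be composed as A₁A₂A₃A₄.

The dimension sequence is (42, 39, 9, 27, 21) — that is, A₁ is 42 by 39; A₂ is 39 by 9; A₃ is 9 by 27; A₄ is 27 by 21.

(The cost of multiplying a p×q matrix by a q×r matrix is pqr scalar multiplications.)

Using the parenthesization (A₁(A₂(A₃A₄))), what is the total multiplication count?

(A₃A₄): 9×27 by 27×21 → 9×21, cost 9·27·21 = 5103
(A₂(A₃A₄)): 39×9 by 9×21 → 39×21, cost 39·9·21 = 7371; cumulative 12474
(A₁(A₂(A₃A₄))): 42×39 by 39×21 → 42×21, cost 42·39·21 = 34398; cumulative 46872
Total: 46872 scalar multiplications.

46872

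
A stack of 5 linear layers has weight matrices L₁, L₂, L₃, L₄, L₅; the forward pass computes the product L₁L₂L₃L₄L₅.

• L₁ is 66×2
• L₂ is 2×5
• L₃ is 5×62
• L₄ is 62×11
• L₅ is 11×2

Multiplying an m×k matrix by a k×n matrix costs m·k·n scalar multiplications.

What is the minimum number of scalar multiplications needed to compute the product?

Adjacent pairs: L₁L₂ = 66·2·5 = 660; L₂L₃ = 2·5·62 = 620; L₃L₄ = 5·62·11 = 3410; L₄L₅ = 62·11·2 = 1364.
Length 3: L₁..L₃: k=1: 0+620+66·2·62=8804; k=2: 660+0+66·5·62=21120 → min 8804 | L₂..L₄: k=2: 0+3410+2·5·11=3520; k=3: 620+0+2·62·11=1984 → min 1984 | L₃..L₅: k=3: 0+1364+5·62·2=1984; k=4: 3410+0+5·11·2=3520 → min 1984.
Length 4: L₁..L₄: k=1: 0+1984+66·2·11=3436; k=2: 660+3410+66·5·11=7700; k=3: 8804+0+66·62·11=53816 → min 3436 | L₂..L₅: k=2: 0+1984+2·5·2=2004; k=3: 620+1364+2·62·2=2232; k=4: 1984+0+2·11·2=2028 → min 2004.
Length 5: L₁..L₅: k=1: 0+2004+66·2·2=2268; k=2: 660+1984+66·5·2=3304; k=3: 8804+1364+66·62·2=18352; k=4: 3436+0+66·11·2=4888 → min 2268.
Optimal order: (L₁(L₂(L₃(L₄L₅)))) with cost 2268.

2268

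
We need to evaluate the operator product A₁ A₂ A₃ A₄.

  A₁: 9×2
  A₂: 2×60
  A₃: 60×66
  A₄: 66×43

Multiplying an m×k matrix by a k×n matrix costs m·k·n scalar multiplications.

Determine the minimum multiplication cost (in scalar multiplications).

Adjacent pairs: A₁A₂ = 9·2·60 = 1080; A₂A₃ = 2·60·66 = 7920; A₃A₄ = 60·66·43 = 170280.
Length 3: A₁..A₃: k=1: 0+7920+9·2·66=9108; k=2: 1080+0+9·60·66=36720 → min 9108 | A₂..A₄: k=2: 0+170280+2·60·43=175440; k=3: 7920+0+2·66·43=13596 → min 13596.
Length 4: A₁..A₄: k=1: 0+13596+9·2·43=14370; k=2: 1080+170280+9·60·43=194580; k=3: 9108+0+9·66·43=34650 → min 14370.
Optimal order: (A₁ ((A₂ A₃) A₄)) with cost 14370.

14370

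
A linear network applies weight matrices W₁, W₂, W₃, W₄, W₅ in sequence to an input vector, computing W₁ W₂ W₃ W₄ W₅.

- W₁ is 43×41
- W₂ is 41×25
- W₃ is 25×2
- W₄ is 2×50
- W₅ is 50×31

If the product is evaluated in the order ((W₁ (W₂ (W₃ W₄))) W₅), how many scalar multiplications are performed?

(W₃ W₄): 25×2 by 2×50 → 25×50, cost 25·2·50 = 2500
(W₂ (W₃ W₄)): 41×25 by 25×50 → 41×50, cost 41·25·50 = 51250; cumulative 53750
(W₁ (W₂ (W₃ W₄))): 43×41 by 41×50 → 43×50, cost 43·41·50 = 88150; cumulative 141900
((W₁ (W₂ (W₃ W₄))) W₅): 43×50 by 50×31 → 43×31, cost 43·50·31 = 66650; cumulative 208550
Total: 208550 scalar multiplications.

208550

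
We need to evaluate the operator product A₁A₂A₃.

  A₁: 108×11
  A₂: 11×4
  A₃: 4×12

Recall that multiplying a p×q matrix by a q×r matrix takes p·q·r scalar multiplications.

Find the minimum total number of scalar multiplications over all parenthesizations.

9936

Order (A₁(A₂A₃)): (A₂A₃): 11×4 by 4×12 → 11×12, cost 11·4·12 = 528; (A₁(A₂A₃)): 108×11 by 11×12 → 108×12, cost 108·11·12 = 14256; cumulative 14784. Total 14784.
Order ((A₁A₂)A₃): (A₁A₂): 108×11 by 11×4 → 108×4, cost 108·11·4 = 4752; ((A₁A₂)A₃): 108×4 by 4×12 → 108×12, cost 108·4·12 = 5184; cumulative 9936. Total 9936.
Minimum: 9936.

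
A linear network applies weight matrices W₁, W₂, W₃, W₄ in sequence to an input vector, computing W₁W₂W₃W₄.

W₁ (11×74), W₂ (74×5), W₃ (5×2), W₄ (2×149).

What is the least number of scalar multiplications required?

Adjacent pairs: W₁W₂ = 11·74·5 = 4070; W₂W₃ = 74·5·2 = 740; W₃W₄ = 5·2·149 = 1490.
Length 3: W₁..W₃: k=1: 0+740+11·74·2=2368; k=2: 4070+0+11·5·2=4180 → min 2368 | W₂..W₄: k=2: 0+1490+74·5·149=56620; k=3: 740+0+74·2·149=22792 → min 22792.
Length 4: W₁..W₄: k=1: 0+22792+11·74·149=144078; k=2: 4070+1490+11·5·149=13755; k=3: 2368+0+11·2·149=5646 → min 5646.
Optimal order: ((W₁(W₂W₃))W₄) with cost 5646.

5646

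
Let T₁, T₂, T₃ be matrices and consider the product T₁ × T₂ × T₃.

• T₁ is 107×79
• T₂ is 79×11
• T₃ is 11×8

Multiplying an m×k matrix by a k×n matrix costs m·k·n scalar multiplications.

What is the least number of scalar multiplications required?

Order (T₁ × (T₂ × T₃)): (T₂ × T₃): 79×11 by 11×8 → 79×8, cost 79·11·8 = 6952; (T₁ × (T₂ × T₃)): 107×79 by 79×8 → 107×8, cost 107·79·8 = 67624; cumulative 74576. Total 74576.
Order ((T₁ × T₂) × T₃): (T₁ × T₂): 107×79 by 79×11 → 107×11, cost 107·79·11 = 92983; ((T₁ × T₂) × T₃): 107×11 by 11×8 → 107×8, cost 107·11·8 = 9416; cumulative 102399. Total 102399.
Minimum: 74576.

74576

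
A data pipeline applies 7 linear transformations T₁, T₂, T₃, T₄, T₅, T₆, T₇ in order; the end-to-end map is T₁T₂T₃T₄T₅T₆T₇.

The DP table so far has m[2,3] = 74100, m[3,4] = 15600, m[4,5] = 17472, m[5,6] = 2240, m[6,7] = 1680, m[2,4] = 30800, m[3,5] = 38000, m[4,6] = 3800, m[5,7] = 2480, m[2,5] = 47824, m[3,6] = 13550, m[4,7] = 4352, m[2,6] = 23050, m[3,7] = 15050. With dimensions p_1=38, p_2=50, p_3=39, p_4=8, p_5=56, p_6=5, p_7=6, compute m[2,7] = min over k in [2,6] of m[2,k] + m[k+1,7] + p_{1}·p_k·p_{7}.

24190

m[2,7] = min over k∈[2,6] of m[2,k]+m[k+1,7]+p_{1}·p_k·p_{7}.
k=2: 0 + 15050 + 38·50·6 = 26450; k=3: 74100 + 4352 + 38·39·6 = 87344; k=4: 30800 + 2480 + 38·8·6 = 35104; k=5: 47824 + 1680 + 38·56·6 = 62272; k=6: 23050 + 0 + 38·5·6 = 24190.
Minimum: 24190 at k=6.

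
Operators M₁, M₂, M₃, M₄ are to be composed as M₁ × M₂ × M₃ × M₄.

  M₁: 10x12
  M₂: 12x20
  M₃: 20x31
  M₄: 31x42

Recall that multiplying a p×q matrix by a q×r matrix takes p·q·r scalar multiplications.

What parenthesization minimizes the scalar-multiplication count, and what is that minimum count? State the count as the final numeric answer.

Adjacent pairs: M₁M₂ = 10·12·20 = 2400; M₂M₃ = 12·20·31 = 7440; M₃M₄ = 20·31·42 = 26040.
Length 3: M₁..M₃: k=1: 0+7440+10·12·31=11160; k=2: 2400+0+10·20·31=8600 → min 8600 | M₂..M₄: k=2: 0+26040+12·20·42=36120; k=3: 7440+0+12·31·42=23064 → min 23064.
Length 4: M₁..M₄: k=1: 0+23064+10·12·42=28104; k=2: 2400+26040+10·20·42=36840; k=3: 8600+0+10·31·42=21620 → min 21620.
Optimal parenthesization: (((M₁ × M₂) × M₃) × M₄) with cost 21620.

21620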